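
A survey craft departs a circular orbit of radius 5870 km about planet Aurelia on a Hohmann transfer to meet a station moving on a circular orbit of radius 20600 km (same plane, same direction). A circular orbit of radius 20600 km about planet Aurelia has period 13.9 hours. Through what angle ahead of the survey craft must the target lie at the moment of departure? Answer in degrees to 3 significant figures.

From Kepler's third law T² = 4π²r³/μ at r = 20600 km, T = 13.9 hours = 13.9 × 3600 s = 50040 s: μ = 4π²r³/T² = 1.37825×10^5 km³/s².
The Hohmann ellipse has a_t = (r₁ + r₂)/2 = 13235 km.
Transfer time t = π√(a_t³/μ) = 12880 s.
The target's mean motion on its circular orbit is ω₂ = √(μ/r₂³) = 1.256×10^-4 rad/s.
Angle swept by the target during transfer: ω₂·t = 1.618 rad = 92.70°.
The survey craft traverses 180° on the transfer ellipse, so the target must lead by 180° − 92.70° = 87.3°.

φ = 87.3°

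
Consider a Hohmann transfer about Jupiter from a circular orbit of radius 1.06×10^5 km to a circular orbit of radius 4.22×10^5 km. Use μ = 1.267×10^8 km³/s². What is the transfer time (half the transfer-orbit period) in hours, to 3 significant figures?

Transfer-ellipse semi-major axis a_t = (r₁ + r₂)/2 = (1.060×10^5 + 4.220×10^5)/2 = 2.640×10^5 km.
Transfer time t = π√(a_t³/μ) = π√((2.640×10^5)³ / 1.267×10^8) = 37860 s.
Converting: 37860 s ÷ 3600 s/hour = 10.5 hours.

t = 10.5 hours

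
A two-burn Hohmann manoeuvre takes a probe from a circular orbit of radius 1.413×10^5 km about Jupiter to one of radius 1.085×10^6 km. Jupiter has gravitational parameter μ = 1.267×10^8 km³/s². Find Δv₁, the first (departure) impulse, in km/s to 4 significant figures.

The Hohmann ellipse has a_t = (r₁ + r₂)/2 = 6.1315×10^5 km.
On the circular orbit at r = 1.413×10^5 km, v_c = √(μ/r) = 29.945 km/s.
Vis-viva on the transfer ellipse at r = 1.413×10^5 km gives v_t = √[μ(2/r − 1/a_t)] = 39.834 km/s.
Δv₁ = |v_t − v_c| = |39.834 − 29.945| = 9.889 km/s.

Δv₁ = 9.889 km/s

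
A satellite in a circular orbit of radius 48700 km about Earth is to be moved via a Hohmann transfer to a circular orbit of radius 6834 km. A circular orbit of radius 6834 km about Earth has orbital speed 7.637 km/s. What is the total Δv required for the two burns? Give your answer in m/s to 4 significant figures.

From the circular-orbit relation v² = μ/r at r = 6834 km: μ = v²r = (7.637)² × 6834 = 3.98585×10^5 km³/s².
The Hohmann ellipse has a_t = (r₁ + r₂)/2 = 27767 km.
Circular speed at r₁: v₁ = √(μ/r₁) = √(3.98585×10^5/48700) = 2.861 km/s.
On the transfer ellipse at r₁, v² = μ(2/r − 1/a) gives v_a = √[μ(2/r₁ − 1/a_t)] = 1.419 km/s.
First burn Δv₁ = |v_a − v₁| = 1.442 km/s.
Circular speed at r₂: v₂ = √(μ/r₂) = 7.6370 km/s.
Transfer-orbit speed at r₂: v_p = √[μ(2/r₂ − 1/a_t)] = 10.114 km/s.
Second burn Δv₂ = |v₂ − v_p| = 2.477 km/s.
Total Δv = Δv₁ + Δv₂ = 3.919 km/s.

Δv = 3919 m/s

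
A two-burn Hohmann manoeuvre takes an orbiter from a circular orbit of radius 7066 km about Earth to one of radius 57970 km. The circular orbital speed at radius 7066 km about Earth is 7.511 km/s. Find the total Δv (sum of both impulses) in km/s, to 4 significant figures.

From the circular-orbit relation v² = μ/r at r = 7066 km: μ = v²r = (7.511)² × 7066 = 3.98629×10^5 km³/s².
Semi-major axis of the transfer orbit: a_t = (7066 + 57970)/2 = 32518 km.
At r₁ the circular-orbit speed is v₁ = √(μ/r₁) = 7.51100 km/s.
Transfer-orbit speed at r₁ (v² = μ(2/r − 1/a)): v_p = √[μ(2/r₁ − 1/a_t)] = 10.0285 km/s.
First burn Δv₁ = |v_p − v₁| = 2.5175 km/s.
At r₂, v₂ = √(μ/r₂) = 2.6223 km/s.
Transfer-orbit speed at r₂: v_a = √[μ(2/r₂ − 1/a_t)] = 1.2224 km/s.
Second burn Δv₂ = |v₂ − v_a| = 1.3999 km/s.
Δv = Δv₁ + Δv₂ = 2.5175 + 1.3999 = 3.917 km/s.

Δv = 3.917 km/s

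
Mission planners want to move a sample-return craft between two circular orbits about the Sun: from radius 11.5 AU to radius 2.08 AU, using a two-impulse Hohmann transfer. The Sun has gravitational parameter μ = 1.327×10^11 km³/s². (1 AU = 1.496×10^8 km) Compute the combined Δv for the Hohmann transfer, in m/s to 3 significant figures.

In km: r₁ = 11.5 × 1.496×10^8 = 1.7204×10^9 km; r₂ = 2.08 × 1.496×10^8 = 3.11168×10^8 km.
Semi-major axis of the transfer orbit: a_t = (1.7204×10^9 + 3.11168×10^8)/2 = 1.015784×10^9 km.
At r₁ the circular-orbit speed is v₁ = √(μ/r₁) = 8.783 km/s.
On the transfer ellipse at r₁, v² = μ(2/r − 1/a) gives v_a = √[μ(2/r₁ − 1/a_t)] = 4.861 km/s.
First burn Δv₁ = |v_a − v₁| = 3.922 km/s.
Circular speed at r₂: v₂ = √(μ/r₂) = 20.651 km/s.
Transfer-orbit speed at r₂: v_p = √[μ(2/r₂ − 1/a_t)] = 26.875 km/s.
Second burn Δv₂ = |v₂ − v_p| = 6.224 km/s.
Δv = Δv₁ + Δv₂ = 3.922 + 6.224 = 10.15 km/s.

Δv = 10100 m/s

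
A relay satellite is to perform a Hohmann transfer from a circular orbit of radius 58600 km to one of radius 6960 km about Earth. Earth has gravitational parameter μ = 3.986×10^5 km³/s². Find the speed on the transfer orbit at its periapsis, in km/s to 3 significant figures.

Semi-major axis of the transfer orbit: a_t = (58600 + 6960)/2 = 32780 km.
The periapsis of the transfer ellipse is at r = 6960 km.
From the vis-viva equation, v = √[μ(2/r − 1/a_t)] = 10.12 km/s.

v = 10.1 km/s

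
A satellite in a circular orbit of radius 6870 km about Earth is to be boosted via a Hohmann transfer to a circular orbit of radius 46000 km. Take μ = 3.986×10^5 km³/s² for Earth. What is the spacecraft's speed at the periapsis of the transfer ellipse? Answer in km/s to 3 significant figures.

Semi-major axis of the transfer orbit: a_t = (6870 + 46000)/2 = 26435 km.
At periapsis, r = 6870 km.
From the vis-viva equation, v = √[μ(2/r − 1/a_t)] = 10.05 km/s.

v = 10.0 km/s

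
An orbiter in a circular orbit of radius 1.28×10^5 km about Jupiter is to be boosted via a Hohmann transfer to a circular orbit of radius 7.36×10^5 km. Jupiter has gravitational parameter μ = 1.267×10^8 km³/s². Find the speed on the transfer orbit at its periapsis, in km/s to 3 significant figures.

The Hohmann ellipse has a_t = (r₁ + r₂)/2 = 4.320×10^5 km.
At periapsis, r = 1.280×10^5 km.
Vis-viva: v = √[μ(2/r − 1/a_t)] = √[1.267×10^8 × (2/1.280×10^5 − 1/4.320×10^5)] = 41.07 km/s.

v = 41.1 km/s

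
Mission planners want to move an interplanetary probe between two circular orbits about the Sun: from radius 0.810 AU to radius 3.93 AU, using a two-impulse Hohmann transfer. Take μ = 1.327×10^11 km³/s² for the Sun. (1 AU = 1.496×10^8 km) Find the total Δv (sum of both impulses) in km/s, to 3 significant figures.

Δv = 15.8 km/s

In km: r₁ = 0.810 × 1.496×10^8 = 1.21176×10^8 km; r₂ = 3.93 × 1.496×10^8 = 5.87928×10^8 km.
The Hohmann ellipse has a_t = (r₁ + r₂)/2 = 3.54552×10^8 km.
At r₁ the circular-orbit speed is v₁ = √(μ/r₁) = 33.0923 km/s.
Transfer-orbit speed at r₁ (v² = μ(2/r − 1/a)): v_p = √[μ(2/r₁ − 1/a_t)] = 42.6137 km/s.
First burn Δv₁ = |v_p − v₁| = 9.521 km/s.
At r₂, v₂ = √(μ/r₂) = 15.024 km/s.
Transfer-orbit speed at r₂: v_a = √[μ(2/r₂ − 1/a_t)] = 8.7830 km/s.
Second burn Δv₂ = |v₂ − v_a| = 6.241 km/s.
Total Δv = Δv₁ + Δv₂ = 15.76 km/s.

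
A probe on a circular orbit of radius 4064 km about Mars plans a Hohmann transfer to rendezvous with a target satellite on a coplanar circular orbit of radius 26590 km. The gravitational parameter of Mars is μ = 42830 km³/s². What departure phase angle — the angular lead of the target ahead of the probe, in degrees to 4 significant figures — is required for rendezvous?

Semi-major axis of the transfer orbit: a_t = (4064 + 26590)/2 = 15327 km.
Transfer time t = π√(a_t³/μ) = 28804.6 s.
The target's mean motion on its circular orbit is ω₂ = √(μ/r₂³) = 4.77306×10^-5 rad/s.
Angle swept by the target during transfer: ω₂·t = 1.37486 rad = 78.77°.
Arrival is 180° from departure on the ellipse, so φ = 180° − 78.77° = 101.2°.

φ = 101.2°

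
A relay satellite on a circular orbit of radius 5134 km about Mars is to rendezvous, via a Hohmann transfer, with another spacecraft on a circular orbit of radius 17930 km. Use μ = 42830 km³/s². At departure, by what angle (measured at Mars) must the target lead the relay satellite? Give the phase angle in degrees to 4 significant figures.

Semi-major axis of the transfer orbit: a_t = (5134 + 17930)/2 = 11532 km.
Transfer time t = π√(a_t³/μ) = 18799 s.
Target angular speed ω₂ = √(μ/r₂³) = 8.6199×10^-5 rad/s.
Angle swept by the target during transfer: ω₂·t = 1.6205 rad = 92.85°.
The relay satellite traverses 180° on the transfer ellipse, so the target must lead by 180° − 92.85° = 87.15°.

φ = 87.15°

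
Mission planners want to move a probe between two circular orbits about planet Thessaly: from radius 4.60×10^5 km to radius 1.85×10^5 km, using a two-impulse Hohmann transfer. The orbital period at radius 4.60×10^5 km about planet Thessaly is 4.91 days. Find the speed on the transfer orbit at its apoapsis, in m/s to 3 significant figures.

v = 5160 m/s

From Kepler's third law T² = 4π²r³/μ at r = 4.60×10^5 km, T = 4.91 days = 4.91 × 86400 s = 4.24224×10^5 s: μ = 4π²r³/T² = 2.13522×10^7 km³/s².
Transfer-ellipse semi-major axis a_t = (r₁ + r₂)/2 = (4.600×10^5 + 1.850×10^5)/2 = 3.225×10^5 km.
At apoapsis, r = 4.600×10^5 km.
Vis-viva: v = √[μ(2/r − 1/a_t)] = √[2.13522×10^7 × (2/4.600×10^5 − 1/3.225×10^5)] = 5.160 km/s.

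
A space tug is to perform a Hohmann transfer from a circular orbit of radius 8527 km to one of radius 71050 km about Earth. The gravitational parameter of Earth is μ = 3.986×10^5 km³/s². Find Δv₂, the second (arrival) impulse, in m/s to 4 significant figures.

Semi-major axis of the transfer orbit: a_t = (8527 + 71050)/2 = 39788.5 km.
Circular speed at r = 71050 km: v_c = √(μ/r) = 2.3686 km/s.
Vis-viva on the transfer ellipse at r = 71050 km gives v_t = √[μ(2/r − 1/a_t)] = 1.0965 km/s.
Δv₂ = |v_t − v_c| = |1.0965 − 2.3686| = 1.272 km/s.

Δv₂ = 1272 m/s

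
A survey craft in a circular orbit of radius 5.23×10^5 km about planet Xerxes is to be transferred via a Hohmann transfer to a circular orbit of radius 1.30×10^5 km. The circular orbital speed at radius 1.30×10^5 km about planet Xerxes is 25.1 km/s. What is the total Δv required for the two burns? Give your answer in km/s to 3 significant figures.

From the circular-orbit relation v² = μ/r at r = 1.30×10^5 km: μ = v²r = (25.1)² × 1.30×10^5 = 8.19013×10^7 km³/s².
The Hohmann ellipse has a_t = (r₁ + r₂)/2 = 3.265×10^5 km.
Circular speed at r₁: v₁ = √(μ/r₁) = √(8.19013×10^7/5.230×10^5) = 12.51395 km/s.
Transfer-orbit speed at r₁ (vis-viva equation): v_a = √[μ(2/r₁ − 1/a_t)] = 7.896318 km/s.
First burn Δv₁ = |v_a − v₁| = 4.6176 km/s.
Circular speed at r₂: v₂ = √(μ/r₂) = 25.1000 km/s.
Transfer-orbit speed at r₂: v_p = √[μ(2/r₂ − 1/a_t)] = 31.7675 km/s.
Second burn Δv₂ = |v₂ − v_p| = 6.6675 km/s.
Δv = Δv₁ + Δv₂ = 4.6176 + 6.6675 = 11.29 km/s.

Δv = 11.3 km/s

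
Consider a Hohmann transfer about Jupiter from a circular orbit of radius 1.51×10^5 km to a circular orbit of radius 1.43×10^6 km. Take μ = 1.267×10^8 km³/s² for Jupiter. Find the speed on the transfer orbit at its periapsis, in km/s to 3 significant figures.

v = 39.0 km/s

Semi-major axis of the transfer orbit: a_t = (1.510×10^5 + 1.430×10^6)/2 = 7.905×10^5 km.
The periapsis of the transfer ellipse is at r = 1.510×10^5 km.
Vis-viva: v = √[μ(2/r − 1/a_t)] = √[1.267×10^8 × (2/1.510×10^5 − 1/7.905×10^5)] = 38.96 km/s.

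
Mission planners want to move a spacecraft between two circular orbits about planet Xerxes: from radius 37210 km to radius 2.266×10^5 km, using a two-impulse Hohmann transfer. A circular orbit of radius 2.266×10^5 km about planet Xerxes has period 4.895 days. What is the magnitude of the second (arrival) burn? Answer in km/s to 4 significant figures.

From Kepler's third law T² = 4π²r³/μ at r = 2.266×10^5 km, T = 4.895 days = 4.895 × 86400 s = 4.22928×10^5 s: μ = 4π²r³/T² = 2.56807×10^6 km³/s².
Semi-major axis of the transfer orbit: a_t = (37210 + 2.266×10^5)/2 = 1.31905×10^5 km.
On the circular orbit at r = 2.266×10^5 km, v_c = √(μ/r) = 3.366 km/s.
Transfer-orbit speed at the same r (vis-viva, a = a_t): v_t = √[μ(2/r − 1/a_t)] = 1.788 km/s.
Δv₂ = |v_t − v_c| = |1.788 − 3.366| = 1.578 km/s.

Δv₂ = 1.578 km/s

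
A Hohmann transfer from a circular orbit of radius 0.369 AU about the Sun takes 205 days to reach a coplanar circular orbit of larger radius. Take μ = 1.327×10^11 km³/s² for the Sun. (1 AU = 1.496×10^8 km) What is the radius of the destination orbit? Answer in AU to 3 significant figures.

In km: r₁ = 0.369 × 1.496×10^8 = 5.52024×10^7 km.
Transfer time t = 205 days = 1.7712×10^7 s, and t = π√(a_t³/μ).
So a_t = (μ t²/π²)^(1/3) = (1.327×10^11 × (1.7712×10^7)² / π²)^(1/3) = 1.6157×10^8 km.
Since a_t = (r₁ + r₂)/2, r₂ = 2a_t − r₁ = 2×1.6157×10^8 − 5.52024×10^7 = 2.679376×10^8 km.
In AU: r₂ = 2.679376×10^8 / 1.496×10^8 = 1.79 AU.

r₂ = 1.79 AU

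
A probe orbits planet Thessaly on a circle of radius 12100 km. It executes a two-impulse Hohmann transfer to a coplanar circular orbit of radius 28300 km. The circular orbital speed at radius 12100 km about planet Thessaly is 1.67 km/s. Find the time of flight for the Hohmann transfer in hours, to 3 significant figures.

t = 13.6 hours

From the circular-orbit relation v² = μ/r at r = 12100 km: μ = v²r = (1.67)² × 12100 = 33745.7 km³/s².
Semi-major axis of the transfer orbit: a_t = (12100 + 28300)/2 = 20200 km.
Half the transfer-orbit period gives t = π√(a_t³/μ) = 49100 s.
Converting: 49100 s ÷ 3600 s/hour = 13.6 hours.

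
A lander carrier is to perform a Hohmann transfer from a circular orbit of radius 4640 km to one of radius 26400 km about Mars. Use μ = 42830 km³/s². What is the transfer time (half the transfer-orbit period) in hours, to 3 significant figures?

Semi-major axis of the transfer orbit: a_t = (4640 + 26400)/2 = 15520 km.
Transfer time t = π√(a_t³/μ) = π√((15520)³ / 42830) = 29350 s.
Converting: 29350 s ÷ 3600 s/hour = 8.15 hours.

t = 8.15 hours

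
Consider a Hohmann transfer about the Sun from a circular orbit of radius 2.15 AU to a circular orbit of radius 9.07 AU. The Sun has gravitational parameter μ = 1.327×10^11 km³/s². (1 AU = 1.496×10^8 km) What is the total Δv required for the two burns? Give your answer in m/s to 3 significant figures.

In km: r₁ = 2.15 × 1.496×10^8 = 3.2164×10^8 km; r₂ = 9.07 × 1.496×10^8 = 1.356872×10^9 km.
Semi-major axis of the transfer orbit: a_t = (3.2164×10^8 + 1.356872×10^9)/2 = 8.39256×10^8 km.
Circular speed at r₁: v₁ = √(μ/r₁) = √(1.327×10^11/3.2164×10^8) = 20.312 km/s.
Transfer-orbit speed at r₁ (vis-viva equation): v_p = √[μ(2/r₁ − 1/a_t)] = 25.827 km/s.
First burn Δv₁ = |v_p − v₁| = 5.515 km/s.
At r₂, v₂ = √(μ/r₂) = 9.889 km/s.
Transfer-orbit speed at r₂: v_a = √[μ(2/r₂ − 1/a_t)] = 6.122 km/s.
Second burn Δv₂ = |v₂ − v_a| = 3.767 km/s.
Δv = Δv₁ + Δv₂ = 5.515 + 3.767 = 9.282 km/s.

Δv = 9280 m/s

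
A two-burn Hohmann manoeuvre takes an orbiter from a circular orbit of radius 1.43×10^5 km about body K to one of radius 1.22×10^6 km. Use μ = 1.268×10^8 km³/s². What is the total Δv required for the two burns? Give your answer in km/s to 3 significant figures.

Δv = 15.6 km/s

Transfer-ellipse semi-major axis a_t = (r₁ + r₂)/2 = (1.430×10^5 + 1.220×10^6)/2 = 6.815×10^5 km.
Circular speed at r₁: v₁ = √(μ/r₁) = √(1.268×10^8/1.430×10^5) = 29.778 km/s.
On the transfer ellipse at r₁, v² = μ(2/r − 1/a) gives v_p = √[μ(2/r₁ − 1/a_t)] = 39.842 km/s.
First burn Δv₁ = |v_p − v₁| = 10.064 km/s.
Circular speed at r₂: v₂ = √(μ/r₂) = 10.1948 km/s.
Transfer-orbit speed at r₂: v_a = √[μ(2/r₂ − 1/a_t)] = 4.66998 km/s.
Second burn Δv₂ = |v₂ − v_a| = 5.5248 km/s.
Total Δv = Δv₁ + Δv₂ = 15.59 km/s.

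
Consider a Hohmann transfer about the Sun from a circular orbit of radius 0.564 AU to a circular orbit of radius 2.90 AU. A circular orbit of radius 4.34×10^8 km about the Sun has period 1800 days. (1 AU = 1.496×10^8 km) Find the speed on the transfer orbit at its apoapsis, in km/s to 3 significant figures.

v = 10.0 km/s

From Kepler's third law T² = 4π²r³/μ at r = 4.34×10^8 km, T = 1800 days = 1800 × 86400 s = 1.5552×10^8 s: μ = 4π²r³/T² = 1.33431×10^11 km³/s².
In km: r₁ = 0.564 × 1.496×10^8 = 8.43744×10^7 km; r₂ = 2.90 × 1.496×10^8 = 4.3384×10^8 km.
Transfer-ellipse semi-major axis a_t = (r₁ + r₂)/2 = (8.43744×10^7 + 4.3384×10^8)/2 = 2.591072×10^8 km.
At apoapsis, r = 4.3384×10^8 km.
Vis-viva: v = √[μ(2/r − 1/a_t)] = √[1.33431×10^11 × (2/4.3384×10^8 − 1/2.591072×10^8)] = 10.01 km/s.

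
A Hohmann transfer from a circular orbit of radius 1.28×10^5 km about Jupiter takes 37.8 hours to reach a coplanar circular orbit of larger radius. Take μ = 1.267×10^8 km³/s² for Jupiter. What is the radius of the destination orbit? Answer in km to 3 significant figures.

Transfer time t = 37.8 hours = 1.3608×10^5 s, and t = π√(a_t³/μ).
So a_t = (μ t²/π²)^(1/3) = (1.267×10^8 × (1.3608×10^5)² / π²)^(1/3) = 6.1947×10^5 km.
Since a_t = (r₁ + r₂)/2, r₂ = 2a_t − r₁ = 2×6.1947×10^5 − 1.280×10^5 = 1.11094×10^6 km.

r₂ = 1.11×10^6 km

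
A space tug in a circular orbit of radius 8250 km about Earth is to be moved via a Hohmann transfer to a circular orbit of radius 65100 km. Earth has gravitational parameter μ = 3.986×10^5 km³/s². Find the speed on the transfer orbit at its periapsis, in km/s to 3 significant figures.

The Hohmann ellipse has a_t = (r₁ + r₂)/2 = 36675 km.
At periapsis, r = 8250 km.
From the vis-viva equation, v = √[μ(2/r − 1/a_t)] = 9.261 km/s.

v = 9.26 km/s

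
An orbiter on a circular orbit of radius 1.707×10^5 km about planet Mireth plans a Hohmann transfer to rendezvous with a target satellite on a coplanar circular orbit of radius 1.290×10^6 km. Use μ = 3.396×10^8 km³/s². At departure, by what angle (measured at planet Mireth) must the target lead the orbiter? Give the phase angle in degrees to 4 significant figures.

φ = 103.3°

Transfer-ellipse semi-major axis a_t = (r₁ + r₂)/2 = (1.707×10^5 + 1.290×10^6)/2 = 7.3035×10^5 km.
Transfer time t = π√(a_t³/μ) = 1.06405×10^5 s.
The target's mean motion on its circular orbit is ω₂ = √(μ/r₂³) = 1.25776×10^-5 rad/s.
Angle swept by the target during transfer: ω₂·t = 1.3383 rad = 76.68°.
The orbiter traverses 180° on the transfer ellipse, so the target must lead by 180° − 76.68° = 103.3°.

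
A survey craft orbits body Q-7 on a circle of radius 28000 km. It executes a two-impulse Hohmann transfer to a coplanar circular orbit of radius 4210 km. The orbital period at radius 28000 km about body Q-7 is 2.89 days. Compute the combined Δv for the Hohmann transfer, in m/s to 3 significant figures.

From Kepler's third law T² = 4π²r³/μ at r = 28000 km, T = 2.89 days = 2.89 × 86400 s = 2.49696×10^5 s: μ = 4π²r³/T² = 13899.9 km³/s².
The Hohmann ellipse has a_t = (r₁ + r₂)/2 = 16105 km.
Circular speed at r₁: v₁ = √(μ/r₁) = √(13899.9/28000) = 0.704574 km/s.
On the transfer ellipse at r₁, vis-viva gives v_a = √[μ(2/r₁ − 1/a_t)] = 0.360236 km/s.
First burn Δv₁ = |v_a − v₁| = 0.34434 km/s.
Circular speed at r₂: v₂ = √(μ/r₂) = 1.81704 km/s.
Transfer-orbit speed at r₂: v_p = √[μ(2/r₂ − 1/a_t)] = 2.39587 km/s.
Second burn Δv₂ = |v₂ − v_p| = 0.57883 km/s.
Total Δv = Δv₁ + Δv₂ = 0.9232 km/s.

Δv = 923 m/s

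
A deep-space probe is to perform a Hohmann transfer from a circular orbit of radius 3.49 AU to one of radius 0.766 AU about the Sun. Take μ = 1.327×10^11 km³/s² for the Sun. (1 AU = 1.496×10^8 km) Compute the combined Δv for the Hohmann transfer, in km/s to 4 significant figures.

In km: r₁ = 3.49 × 1.496×10^8 = 5.22104×10^8 km; r₂ = 0.766 × 1.496×10^8 = 1.145936×10^8 km.
Transfer-ellipse semi-major axis a_t = (r₁ + r₂)/2 = (5.22104×10^8 + 1.145936×10^8)/2 = 3.183488×10^8 km.
At r₁ the circular-orbit speed is v₁ = √(μ/r₁) = 15.943 km/s.
On the transfer ellipse at r₁, vis-viva gives v_a = √[μ(2/r₁ − 1/a_t)] = 9.5650 km/s.
First burn Δv₁ = |v_a − v₁| = 6.378 km/s.
At r₂, v₂ = √(μ/r₂) = 34.03 km/s.
Transfer-orbit speed at r₂: v_p = √[μ(2/r₂ − 1/a_t)] = 43.58 km/s.
Second burn Δv₂ = |v₂ − v_p| = 9.550 km/s.
Δv = Δv₁ + Δv₂ = 6.378 + 9.550 = 15.93 km/s.

Δv = 15.93 km/s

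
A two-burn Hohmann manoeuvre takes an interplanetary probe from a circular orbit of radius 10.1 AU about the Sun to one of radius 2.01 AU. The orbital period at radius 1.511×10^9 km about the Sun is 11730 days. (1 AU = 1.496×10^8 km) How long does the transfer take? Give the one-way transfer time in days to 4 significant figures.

t = 2722 days

From Kepler's third law T² = 4π²r³/μ at r = 1.511×10^9 km, T = 11730 days = 11730 × 86400 s = 1.013472×10^9 s: μ = 4π²r³/T² = 1.32596×10^11 km³/s².
In km: r₁ = 10.1 × 1.496×10^8 = 1.51096×10^9 km; r₂ = 2.01 × 1.496×10^8 = 3.00696×10^8 km.
The Hohmann ellipse has a_t = (r₁ + r₂)/2 = 9.05828×10^8 km.
Half the transfer-orbit period gives t = π√(a_t³/μ) = 2.352×10^8 s.
Converting: 2.352×10^8 s ÷ 86400 s/day = 2722 days.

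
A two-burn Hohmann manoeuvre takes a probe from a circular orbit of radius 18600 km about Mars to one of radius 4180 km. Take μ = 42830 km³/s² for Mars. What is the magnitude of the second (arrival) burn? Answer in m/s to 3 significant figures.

Δv₂ = 890 m/s

Transfer-ellipse semi-major axis a_t = (r₁ + r₂)/2 = (18600 + 4180)/2 = 11390 km.
Circular speed at r = 4180 km: v_c = √(μ/r) = 3.2010 km/s.
Transfer-orbit speed at the same r (vis-viva, a = a_t): v_t = √[μ(2/r − 1/a_t)] = 4.0905 km/s.
Δv₂ = |v_t − v_c| = |4.0905 − 3.2010| = 0.8895 km/s.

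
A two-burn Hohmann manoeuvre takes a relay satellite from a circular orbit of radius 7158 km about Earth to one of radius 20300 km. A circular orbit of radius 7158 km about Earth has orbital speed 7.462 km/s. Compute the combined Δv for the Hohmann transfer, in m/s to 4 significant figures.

Δv = 2843 m/s

From the circular-orbit relation v² = μ/r at r = 7158 km: μ = v²r = (7.462)² × 7158 = 3.98568×10^5 km³/s².
Transfer-ellipse semi-major axis a_t = (r₁ + r₂)/2 = (7158 + 20300)/2 = 13729 km.
At r₁ the circular-orbit speed is v₁ = √(μ/r₁) = 7.4620 km/s.
On the transfer ellipse at r₁, v² = μ(2/r − 1/a) gives v_p = √[μ(2/r₁ − 1/a_t)] = 9.0737 km/s.
First burn Δv₁ = |v_p − v₁| = 1.6117 km/s.
Circular speed at r₂: v₂ = √(μ/r₂) = 4.4310 km/s.
Transfer-orbit speed at r₂: v_a = √[μ(2/r₂ − 1/a_t)] = 3.1995 km/s.
Second burn Δv₂ = |v₂ − v_a| = 1.2315 km/s.
Total Δv = Δv₁ + Δv₂ = 2.843 km/s.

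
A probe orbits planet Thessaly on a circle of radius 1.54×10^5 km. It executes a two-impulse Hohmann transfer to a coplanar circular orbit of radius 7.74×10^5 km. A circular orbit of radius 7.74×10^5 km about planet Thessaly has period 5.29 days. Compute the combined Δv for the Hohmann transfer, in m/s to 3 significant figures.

From Kepler's third law T² = 4π²r³/μ at r = 7.74×10^5 km, T = 5.29 days = 5.29 × 86400 s = 4.57056×10^5 s: μ = 4π²r³/T² = 8.76282×10^7 km³/s².
Semi-major axis of the transfer orbit: a_t = (1.540×10^5 + 7.740×10^5)/2 = 4.640×10^5 km.
Circular speed at r₁: v₁ = √(μ/r₁) = √(8.76282×10^7/1.540×10^5) = 23.85402 km/s.
On the transfer ellipse at r₁, vis-viva gives v_p = √[μ(2/r₁ − 1/a_t)] = 30.80868 km/s.
First burn Δv₁ = |v_p − v₁| = 6.95466 km/s.
Circular speed at r₂: v₂ = √(μ/r₂) = 10.64024 km/s.
Transfer-orbit speed at r₂: v_a = √[μ(2/r₂ − 1/a_t)] = 6.129891 km/s.
Second burn Δv₂ = |v₂ − v_a| = 4.51035 km/s.
Total Δv = Δv₁ + Δv₂ = 11.47 km/s.

Δv = 11500 m/s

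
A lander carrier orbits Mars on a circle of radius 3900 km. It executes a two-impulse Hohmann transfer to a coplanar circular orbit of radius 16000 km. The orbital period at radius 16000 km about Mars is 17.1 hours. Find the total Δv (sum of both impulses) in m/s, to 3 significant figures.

From Kepler's third law T² = 4π²r³/μ at r = 16000 km, T = 17.1 hours = 17.1 × 3600 s = 61560 s: μ = 4π²r³/T² = 42670.0 km³/s².
Semi-major axis of the transfer orbit: a_t = (3900 + 16000)/2 = 9950 km.
Circular speed at r₁: v₁ = √(μ/r₁) = √(42670.0/3900) = 3.30772 km/s.
On the transfer ellipse at r₁, vis-viva gives v_p = √[μ(2/r₁ − 1/a_t)] = 4.19447 km/s.
First burn Δv₁ = |v_p − v₁| = 0.88675 km/s.
Circular speed at r₂: v₂ = √(μ/r₂) = 1.633057 km/s.
Transfer-orbit speed at r₂: v_a = √[μ(2/r₂ − 1/a_t)] = 1.022403 km/s.
Second burn Δv₂ = |v₂ − v_a| = 0.61065 km/s.
Total Δv = Δv₁ + Δv₂ = 1.497 km/s.

Δv = 1500 m/s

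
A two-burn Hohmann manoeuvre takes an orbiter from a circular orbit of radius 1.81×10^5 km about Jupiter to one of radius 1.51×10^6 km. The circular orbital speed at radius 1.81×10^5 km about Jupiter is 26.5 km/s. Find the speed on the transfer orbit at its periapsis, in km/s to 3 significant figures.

v = 35.4 km/s

From the circular-orbit relation v² = μ/r at r = 1.81×10^5 km: μ = v²r = (26.5)² × 1.81×10^5 = 1.27107×10^8 km³/s².
Semi-major axis of the transfer orbit: a_t = (1.810×10^5 + 1.510×10^6)/2 = 8.455×10^5 km.
At periapsis, r = 1.810×10^5 km.
Vis-viva: v = √[μ(2/r − 1/a_t)] = √[1.27107×10^8 × (2/1.810×10^5 − 1/8.455×10^5)] = 35.41 km/s.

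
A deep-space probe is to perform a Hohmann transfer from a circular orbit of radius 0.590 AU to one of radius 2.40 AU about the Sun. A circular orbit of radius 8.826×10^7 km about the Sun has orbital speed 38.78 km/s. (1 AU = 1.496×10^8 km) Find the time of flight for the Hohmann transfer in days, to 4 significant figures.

t = 333.8 days

From the circular-orbit relation v² = μ/r at r = 8.826×10^7 km: μ = v²r = (38.78)² × 8.826×10^7 = 1.32733×10^11 km³/s².
In km: r₁ = 0.590 × 1.496×10^8 = 8.8264×10^7 km; r₂ = 2.40 × 1.496×10^8 = 3.5904×10^8 km.
The Hohmann ellipse has a_t = (r₁ + r₂)/2 = 2.23652×10^8 km.
By Kepler's third law the transfer-orbit period is T = 2π√(a_t³/μ), so t = T/2 = 2.884×10^7 s.
Converting: 2.884×10^7 s ÷ 86400 s/day = 333.8 days.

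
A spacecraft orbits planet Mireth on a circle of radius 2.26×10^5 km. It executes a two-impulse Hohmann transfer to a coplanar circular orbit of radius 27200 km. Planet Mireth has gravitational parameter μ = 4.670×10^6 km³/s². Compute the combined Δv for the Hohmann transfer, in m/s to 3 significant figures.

Transfer-ellipse semi-major axis a_t = (r₁ + r₂)/2 = (2.260×10^5 + 27200)/2 = 1.266×10^5 km.
Circular speed at r₁: v₁ = √(μ/r₁) = √(4.670×10^6/2.260×10^5) = 4.546 km/s.
On the transfer ellipse at r₁, vis-viva gives v_a = √[μ(2/r₁ − 1/a_t)] = 2.107 km/s.
First burn Δv₁ = |v_a − v₁| = 2.439 km/s.
Circular speed at r₂: v₂ = √(μ/r₂) = 13.103 km/s.
Transfer-orbit speed at r₂: v_p = √[μ(2/r₂ − 1/a_t)] = 17.507 km/s.
Second burn Δv₂ = |v₂ − v_p| = 4.404 km/s.
Total Δv = Δv₁ + Δv₂ = 6.843 km/s.

Δv = 6840 m/s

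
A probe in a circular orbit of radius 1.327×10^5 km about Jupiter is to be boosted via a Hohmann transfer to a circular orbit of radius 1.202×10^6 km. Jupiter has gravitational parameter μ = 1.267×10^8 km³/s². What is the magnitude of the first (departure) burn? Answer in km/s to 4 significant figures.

Δv₁ = 10.57 km/s

The Hohmann ellipse has a_t = (r₁ + r₂)/2 = 6.6735×10^5 km.
On the circular orbit at r = 1.327×10^5 km, v_c = √(μ/r) = 30.90 km/s.
Transfer-orbit speed at the same r (vis-viva, a = a_t): v_t = √[μ(2/r − 1/a_t)] = 41.47 km/s.
Δv₁ = |v_t − v_c| = |41.47 − 30.90| = 10.57 km/s.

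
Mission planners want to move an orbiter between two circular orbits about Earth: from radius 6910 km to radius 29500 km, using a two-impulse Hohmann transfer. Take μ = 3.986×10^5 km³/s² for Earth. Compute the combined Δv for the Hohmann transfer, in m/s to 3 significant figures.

Transfer-ellipse semi-major axis a_t = (r₁ + r₂)/2 = (6910 + 29500)/2 = 18205 km.
At r₁ the circular-orbit speed is v₁ = √(μ/r₁) = 7.595 km/s.
Transfer-orbit speed at r₁ (vis-viva): v_p = √[μ(2/r₁ − 1/a_t)] = 9.668 km/s.
First burn Δv₁ = |v_p − v₁| = 2.073 km/s.
At r₂, v₂ = √(μ/r₂) = 3.676 km/s.
Transfer-orbit speed at r₂: v_a = √[μ(2/r₂ − 1/a_t)] = 2.265 km/s.
Second burn Δv₂ = |v₂ − v_a| = 1.411 km/s.
Total Δv = Δv₁ + Δv₂ = 3.484 km/s.

Δv = 3480 m/s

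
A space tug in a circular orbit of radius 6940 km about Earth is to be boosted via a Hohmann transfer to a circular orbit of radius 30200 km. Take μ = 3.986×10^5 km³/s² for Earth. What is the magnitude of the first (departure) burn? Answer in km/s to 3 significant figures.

The Hohmann ellipse has a_t = (r₁ + r₂)/2 = 18570 km.
Circular speed at r = 6940 km: v_c = √(μ/r) = 7.579 km/s.
Vis-viva on the transfer ellipse at r = 6940 km gives v_t = √[μ(2/r − 1/a_t)] = 9.665 km/s.
Δv₁ = |v_t − v_c| = |9.665 − 7.579| = 2.086 km/s.

Δv₁ = 2.09 km/s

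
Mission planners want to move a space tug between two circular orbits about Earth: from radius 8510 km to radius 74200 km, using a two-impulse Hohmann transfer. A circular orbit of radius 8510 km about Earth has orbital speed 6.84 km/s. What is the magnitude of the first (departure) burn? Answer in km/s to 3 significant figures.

From the circular-orbit relation v² = μ/r at r = 8510 km: μ = v²r = (6.84)² × 8510 = 3.98145×10^5 km³/s².
Transfer-ellipse semi-major axis a_t = (r₁ + r₂)/2 = (8510 + 74200)/2 = 41355 km.
Circular speed at r = 8510 km: v_c = √(μ/r) = 6.840 km/s.
Transfer-orbit speed at the same r (vis-viva, a = a_t): v_t = √[μ(2/r − 1/a_t)] = 9.162 km/s.
Δv₁ = |v_t − v_c| = |9.162 − 6.840| = 2.322 km/s.

Δv₁ = 2.32 km/s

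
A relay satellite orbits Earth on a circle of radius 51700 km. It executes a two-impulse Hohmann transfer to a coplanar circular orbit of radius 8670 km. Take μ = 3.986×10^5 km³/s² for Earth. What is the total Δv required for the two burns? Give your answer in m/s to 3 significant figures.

The Hohmann ellipse has a_t = (r₁ + r₂)/2 = 30185 km.
At r₁ the circular-orbit speed is v₁ = √(μ/r₁) = 2.777 km/s.
Transfer-orbit speed at r₁ (vis-viva): v_a = √[μ(2/r₁ − 1/a_t)] = 1.488 km/s.
First burn Δv₁ = |v_a − v₁| = 1.289 km/s.
Circular speed at r₂: v₂ = √(μ/r₂) = 6.7805 km/s.
Transfer-orbit speed at r₂: v_p = √[μ(2/r₂ − 1/a_t)] = 8.8738 km/s.
Second burn Δv₂ = |v₂ − v_p| = 2.093 km/s.
Δv = Δv₁ + Δv₂ = 1.289 + 2.093 = 3.382 km/s.

Δv = 3380 m/s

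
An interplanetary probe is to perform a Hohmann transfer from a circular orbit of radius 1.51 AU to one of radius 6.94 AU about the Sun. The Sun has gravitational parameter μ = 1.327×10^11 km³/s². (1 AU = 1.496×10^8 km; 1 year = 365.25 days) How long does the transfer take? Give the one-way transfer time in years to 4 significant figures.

t = 4.343 years

In km: r₁ = 1.51 × 1.496×10^8 = 2.25896×10^8 km; r₂ = 6.94 × 1.496×10^8 = 1.038224×10^9 km.
Semi-major axis of the transfer orbit: a_t = (2.25896×10^8 + 1.038224×10^9)/2 = 6.3206×10^8 km.
By Kepler's third law the transfer-orbit period is T = 2π√(a_t³/μ), so t = T/2 = 1.3704×10^8 s.
Converting: 1.3704×10^8 s ÷ 3.15576×10^7 s/year (365.25 × 86400) = 4.343 years.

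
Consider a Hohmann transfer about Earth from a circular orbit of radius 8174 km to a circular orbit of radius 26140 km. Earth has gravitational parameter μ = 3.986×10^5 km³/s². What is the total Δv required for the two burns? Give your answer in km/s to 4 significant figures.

The Hohmann ellipse has a_t = (r₁ + r₂)/2 = 17157 km.
At r₁ the circular-orbit speed is v₁ = √(μ/r₁) = 6.9831 km/s.
On the transfer ellipse at r₁, v² = μ(2/r − 1/a) gives v_p = √[μ(2/r₁ − 1/a_t)] = 8.6195 km/s.
First burn Δv₁ = |v_p − v₁| = 1.636 km/s.
At r₂, v₂ = √(μ/r₂) = 3.905 km/s.
Transfer-orbit speed at r₂: v_a = √[μ(2/r₂ − 1/a_t)] = 2.695 km/s.
Second burn Δv₂ = |v₂ − v_a| = 1.210 km/s.
Δv = Δv₁ + Δv₂ = 1.636 + 1.210 = 2.846 km/s.

Δv = 2.846 km/s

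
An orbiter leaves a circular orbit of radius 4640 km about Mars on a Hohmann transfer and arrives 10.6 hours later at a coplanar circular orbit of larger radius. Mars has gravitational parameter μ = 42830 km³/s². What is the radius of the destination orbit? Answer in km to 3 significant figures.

r₂ = 32300 km

Transfer time t = 10.6 hours = 38160 s, and t = π√(a_t³/μ).
So a_t = (μ t²/π²)^(1/3) = (42830 × (38160)² / π²)^(1/3) = 18488 km.
Since a_t = (r₁ + r₂)/2, r₂ = 2a_t − r₁ = 2×18488 − 4640 = 32336 km.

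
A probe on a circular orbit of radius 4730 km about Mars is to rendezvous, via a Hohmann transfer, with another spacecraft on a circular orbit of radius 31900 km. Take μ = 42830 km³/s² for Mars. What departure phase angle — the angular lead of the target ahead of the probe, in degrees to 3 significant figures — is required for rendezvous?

Semi-major axis of the transfer orbit: a_t = (4730 + 31900)/2 = 18315 km.
The half-period of the transfer ellipse is t = π√(a_t³/μ) = 37630 s.
The target's mean motion on its circular orbit is ω₂ = √(μ/r₂³) = 3.632×10^-5 rad/s.
Angle swept by the target during transfer: ω₂·t = 1.3667 rad = 78.31°.
The probe traverses 180° on the transfer ellipse, so the target must lead by 180° − 78.31° = 102°.

φ = 102°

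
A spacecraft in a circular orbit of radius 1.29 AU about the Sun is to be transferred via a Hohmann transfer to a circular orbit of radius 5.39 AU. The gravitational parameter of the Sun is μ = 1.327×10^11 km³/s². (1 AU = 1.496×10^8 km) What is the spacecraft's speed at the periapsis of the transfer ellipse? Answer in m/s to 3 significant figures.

v = 33300 m/s

In km: r₁ = 1.29 × 1.496×10^8 = 1.92984×10^8 km; r₂ = 5.39 × 1.496×10^8 = 8.06344×10^8 km.
The Hohmann ellipse has a_t = (r₁ + r₂)/2 = 4.99664×10^8 km.
At periapsis, r = 1.92984×10^8 km.
Applying v² = μ(2/r − 1/a_t): v = 33.31 km/s.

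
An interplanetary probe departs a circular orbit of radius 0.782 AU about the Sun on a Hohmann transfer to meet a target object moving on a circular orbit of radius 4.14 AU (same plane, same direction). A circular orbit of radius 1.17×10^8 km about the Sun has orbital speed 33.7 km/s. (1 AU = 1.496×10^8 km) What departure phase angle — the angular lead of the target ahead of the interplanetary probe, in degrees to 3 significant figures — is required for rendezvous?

φ = 97.5°

From the circular-orbit relation v² = μ/r at r = 1.17×10^8 km: μ = v²r = (33.7)² × 1.17×10^8 = 1.32876×10^11 km³/s².
In km: r₁ = 0.782 × 1.496×10^8 = 1.169872×10^8 km; r₂ = 4.14 × 1.496×10^8 = 6.19344×10^8 km.
Transfer-ellipse semi-major axis a_t = (r₁ + r₂)/2 = (1.169872×10^8 + 6.19344×10^8)/2 = 3.681656×10^8 km.
Transfer time t = π√(a_t³/μ) = 6.08824×10^7 s.
The target's mean motion on its circular orbit is ω₂ = √(μ/r₂³) = 2.36497×10^-8 rad/s.
Angle swept by the target during transfer: ω₂·t = 1.43985 rad = 82.50°.
Arrival is 180° from departure on the ellipse, so φ = 180° − 82.50° = 97.5°.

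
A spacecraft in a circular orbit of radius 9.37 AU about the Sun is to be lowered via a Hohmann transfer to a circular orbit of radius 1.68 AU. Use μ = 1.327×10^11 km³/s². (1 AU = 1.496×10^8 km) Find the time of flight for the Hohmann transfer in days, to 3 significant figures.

In km: r₁ = 9.37 × 1.496×10^8 = 1.401752×10^9 km; r₂ = 1.68 × 1.496×10^8 = 2.51328×10^8 km.
Transfer-ellipse semi-major axis a_t = (r₁ + r₂)/2 = (1.401752×10^9 + 2.51328×10^8)/2 = 8.2654×10^8 km.
Transfer time t = π√(a_t³/μ) = π√((8.2654×10^8)³ / 1.327×10^11) = 2.049×10^8 s.
Converting: 2.049×10^8 s ÷ 86400 s/day = 2370 days.

t = 2370 days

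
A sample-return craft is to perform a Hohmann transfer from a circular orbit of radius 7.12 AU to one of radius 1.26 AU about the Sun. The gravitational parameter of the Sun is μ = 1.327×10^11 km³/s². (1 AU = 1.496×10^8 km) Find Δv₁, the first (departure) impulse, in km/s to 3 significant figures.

In km: r₁ = 7.12 × 1.496×10^8 = 1.065152×10^9 km; r₂ = 1.26 × 1.496×10^8 = 1.88496×10^8 km.
Semi-major axis of the transfer orbit: a_t = (1.065152×10^9 + 1.88496×10^8)/2 = 6.26824×10^8 km.
Circular speed at r = 1.065152×10^9 km: v_c = √(μ/r) = 11.162 km/s.
Transfer-orbit speed at the same r (vis-viva, a = a_t): v_t = √[μ(2/r − 1/a_t)] = 6.1208 km/s.
Δv₁ = |v_t − v_c| = |6.1208 − 11.162| = 5.041 km/s.

Δv₁ = 5.04 km/s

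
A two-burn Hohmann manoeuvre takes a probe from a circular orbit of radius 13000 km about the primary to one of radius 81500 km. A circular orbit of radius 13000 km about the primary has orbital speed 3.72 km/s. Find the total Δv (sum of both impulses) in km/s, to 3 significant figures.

From the circular-orbit relation v² = μ/r at r = 13000 km: μ = v²r = (3.72)² × 13000 = 1.79899×10^5 km³/s².
Semi-major axis of the transfer orbit: a_t = (13000 + 81500)/2 = 47250 km.
At r₁ the circular-orbit speed is v₁ = √(μ/r₁) = 3.720 km/s.
Transfer-orbit speed at r₁ (v² = μ(2/r − 1/a)): v_p = √[μ(2/r₁ − 1/a_t)] = 4.886 km/s.
First burn Δv₁ = |v_p − v₁| = 1.166 km/s.
At r₂, v₂ = √(μ/r₂) = 1.4857 km/s.
Transfer-orbit speed at r₂: v_a = √[μ(2/r₂ − 1/a_t)] = 0.77930 km/s.
Second burn Δv₂ = |v₂ − v_a| = 0.7064 km/s.
Δv = Δv₁ + Δv₂ = 1.166 + 0.7064 = 1.872 km/s.

Δv = 1.87 km/s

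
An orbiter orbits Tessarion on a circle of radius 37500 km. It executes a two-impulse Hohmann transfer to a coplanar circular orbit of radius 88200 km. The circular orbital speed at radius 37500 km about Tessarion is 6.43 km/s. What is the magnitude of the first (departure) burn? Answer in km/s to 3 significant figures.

From the circular-orbit relation v² = μ/r at r = 37500 km: μ = v²r = (6.43)² × 37500 = 1.55043×10^6 km³/s².
Transfer-ellipse semi-major axis a_t = (r₁ + r₂)/2 = (37500 + 88200)/2 = 62850 km.
Circular speed at r = 37500 km: v_c = √(μ/r) = 6.430 km/s.
Transfer-orbit speed at the same r (vis-viva, a = a_t): v_t = √[μ(2/r − 1/a_t)] = 7.617 km/s.
Δv₁ = |v_t − v_c| = |7.617 − 6.430| = 1.187 km/s.

Δv₁ = 1.19 km/s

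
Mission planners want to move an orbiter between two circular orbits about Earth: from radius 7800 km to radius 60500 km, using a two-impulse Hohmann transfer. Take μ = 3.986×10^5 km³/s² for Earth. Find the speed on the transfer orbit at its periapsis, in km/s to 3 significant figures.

The Hohmann ellipse has a_t = (r₁ + r₂)/2 = 34150 km.
The periapsis of the transfer ellipse is at r = 7800 km.
Vis-viva: v = √[μ(2/r − 1/a_t)] = √[3.986×10^5 × (2/7800 − 1/34150)] = 9.515 km/s.

v = 9.51 km/s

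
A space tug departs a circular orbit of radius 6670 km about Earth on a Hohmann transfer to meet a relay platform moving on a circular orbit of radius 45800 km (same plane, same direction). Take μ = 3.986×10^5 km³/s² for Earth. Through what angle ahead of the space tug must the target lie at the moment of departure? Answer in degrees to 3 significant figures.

φ = 102°

Transfer-ellipse semi-major axis a_t = (r₁ + r₂)/2 = (6670 + 45800)/2 = 26235 km.
Transfer time t = π√(a_t³/μ) = 21140 s.
Target angular speed ω₂ = √(μ/r₂³) = 6.441×10^-5 rad/s.
Angle swept by the target during transfer: ω₂·t = 1.362 rad = 78.04°.
Arrival is 180° from departure on the ellipse, so φ = 180° − 78.04° = 102°.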